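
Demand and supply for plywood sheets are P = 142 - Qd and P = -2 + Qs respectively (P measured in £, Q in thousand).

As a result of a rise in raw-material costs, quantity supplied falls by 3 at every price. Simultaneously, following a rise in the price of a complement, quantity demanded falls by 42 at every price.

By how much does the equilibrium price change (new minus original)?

Original equilibrium: 142 - P = P + 2 gives 140 = 2P, so P = 70 and Q = 72.
With the change applied: demand Qd = 100 - P, supply Qs = P - 1.
Clearing the new market: 100 - P = P - 1, so P = 50.5 and Q = 49.5.
ΔP = 50.5 − 70 = -19.5.

-19.5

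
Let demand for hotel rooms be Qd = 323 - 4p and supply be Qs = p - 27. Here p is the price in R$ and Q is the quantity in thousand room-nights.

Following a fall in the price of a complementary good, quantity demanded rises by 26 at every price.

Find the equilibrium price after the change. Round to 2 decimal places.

Original equilibrium: 323 - 4p = p - 27 gives 350 = 5p, so p = 70 and Q = 43.
After the shift, demand is Qd = 349 - 4p and supply is Qs = p - 27.
New equilibrium: 349 - 4p = p - 27 ⇒ 376 = 5p ⇒ p = 75.2, Q = 48.2.

75.20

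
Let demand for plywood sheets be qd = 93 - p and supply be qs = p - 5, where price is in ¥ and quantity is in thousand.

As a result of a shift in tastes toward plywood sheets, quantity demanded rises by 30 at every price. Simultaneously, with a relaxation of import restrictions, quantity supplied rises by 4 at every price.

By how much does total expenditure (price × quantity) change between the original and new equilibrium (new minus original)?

+1626

Before the shock: 93 - p = p - 5 ⇒ 98 = 2p ⇒ p = 49, q = 44.
The new curves are qd = 123 - p (demand) and qs = p - 1 (supply).
New equilibrium: 123 - p = p - 1 ⇒ 124 = 2p ⇒ p = 62, q = 61.
Expenditure moves from 49×44 = 2156 to 62×61 = 3782; change = +1626.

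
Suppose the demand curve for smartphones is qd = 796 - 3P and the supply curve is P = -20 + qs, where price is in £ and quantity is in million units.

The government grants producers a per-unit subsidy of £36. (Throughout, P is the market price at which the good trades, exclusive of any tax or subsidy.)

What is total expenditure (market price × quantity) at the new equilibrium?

44585

Initially, 796 - 3P = P + 20, so 776 = 4P and P = 194, q = 214.
Since sellers receive the price plus the subsidy, the effective supply curve becomes qs = P + 56.
Clearing the new market: 796 - 3P = P + 56, so P = 185 and q = 241.
New expenditure = 185 × 241 = 44585.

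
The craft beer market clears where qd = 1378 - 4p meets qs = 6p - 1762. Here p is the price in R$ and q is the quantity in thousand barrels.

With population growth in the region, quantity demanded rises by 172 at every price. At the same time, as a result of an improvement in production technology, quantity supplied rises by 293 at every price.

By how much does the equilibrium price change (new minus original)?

-12.1

Original equilibrium: 1378 - 4p = 6p - 1762 gives 3140 = 10p, so p = 314 and q = 122.
The shock moves the curves to qd = 1550 - 4p and qs = 6p - 1469.
Setting them equal: 1550 - 4p = 6p - 1469 → 3019 = 10p, so p = 301.9 and q = 342.4.
Δp = 301.9 − 314 = -12.1.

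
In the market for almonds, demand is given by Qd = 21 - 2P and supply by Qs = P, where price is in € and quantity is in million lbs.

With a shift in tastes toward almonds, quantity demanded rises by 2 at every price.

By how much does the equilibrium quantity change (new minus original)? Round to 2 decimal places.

+0.67

Solve the original market: 21 - 2P = P, hence P = 7 and Q = 7.
The shock moves the curves to Qd = 23 - 2P and Qs = P.
Setting them equal: 23 - 2P = P → 23 = 3P, so P = 23/3 ≈ 7.6667 and Q = 23/3 ≈ 7.6667.
ΔQ = 7.6667 − 7 = +0.67.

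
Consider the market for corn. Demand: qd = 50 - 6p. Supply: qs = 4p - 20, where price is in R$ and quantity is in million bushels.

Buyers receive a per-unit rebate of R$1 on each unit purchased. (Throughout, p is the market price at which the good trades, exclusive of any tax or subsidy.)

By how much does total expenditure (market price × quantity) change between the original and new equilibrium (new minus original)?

+23.04

Initially, 50 - 6p = 4p - 20, so 70 = 10p and p = 7, q = 8.
Since buyers' out-of-pocket price is the market price minus the rebate, the effective demand curve becomes qd = 56 - 6p.
New equilibrium: 56 - 6p = 4p - 20 ⇒ 76 = 10p ⇒ p = 7.6, q = 10.4.
Expenditure moves from 7×8 = 56 to 7.6×10.4 = 79.04; change = +23.04.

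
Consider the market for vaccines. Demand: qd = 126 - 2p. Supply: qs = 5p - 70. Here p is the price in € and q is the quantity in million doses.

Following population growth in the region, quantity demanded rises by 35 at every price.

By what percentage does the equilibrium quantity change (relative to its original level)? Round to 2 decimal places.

Initially, 126 - 2p = 5p - 70, so 196 = 7p and p = 28, q = 70.
After the shift, demand is qd = 161 - 2p and supply is qs = 5p - 70.
Setting them equal: 161 - 2p = 5p - 70 → 231 = 7p, so p = 33 and q = 95.
%Δq = (95 − 70) / 70 × 100 = +35.71%.

+35.71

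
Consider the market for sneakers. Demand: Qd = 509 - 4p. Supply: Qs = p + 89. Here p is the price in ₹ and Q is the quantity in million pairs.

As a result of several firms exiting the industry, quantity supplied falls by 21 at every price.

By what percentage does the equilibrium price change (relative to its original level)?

+5

Initially, 509 - 4p = p + 89, so 420 = 5p and p = 84, Q = 173.
After the shift, demand is Qd = 509 - 4p and supply is Qs = p + 68.
New equilibrium: 509 - 4p = p + 68 ⇒ 441 = 5p ⇒ p = 88.2, Q = 156.2.
%Δp = (88.2 − 84) / 84 × 100 = +5%.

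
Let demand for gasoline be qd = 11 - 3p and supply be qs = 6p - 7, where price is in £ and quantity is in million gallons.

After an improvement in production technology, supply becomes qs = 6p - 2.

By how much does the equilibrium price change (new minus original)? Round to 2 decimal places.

Original equilibrium: 11 - 3p = 6p - 7 gives 18 = 9p, so p = 2 and q = 5.
The new curves are qd = 11 - 3p (demand) and qs = 6p - 2 (supply).
Setting them equal: 11 - 3p = 6p - 2 → 13 = 9p, so p = 13/9 ≈ 1.4444 and q = 20/3 ≈ 6.6667.
Δp = 1.4444 − 2 = -0.56.

-0.56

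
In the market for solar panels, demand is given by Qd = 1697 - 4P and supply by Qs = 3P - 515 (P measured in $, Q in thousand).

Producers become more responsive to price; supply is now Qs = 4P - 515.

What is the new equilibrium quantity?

Original equilibrium: 1697 - 4P = 3P - 515 gives 2212 = 7P, so P = 316 and Q = 433.
The new curves are Qd = 1697 - 4P (demand) and Qs = 4P - 515 (supply).
Clearing the new market: 1697 - 4P = 4P - 515, so P = 276.5 and Q = 591.

591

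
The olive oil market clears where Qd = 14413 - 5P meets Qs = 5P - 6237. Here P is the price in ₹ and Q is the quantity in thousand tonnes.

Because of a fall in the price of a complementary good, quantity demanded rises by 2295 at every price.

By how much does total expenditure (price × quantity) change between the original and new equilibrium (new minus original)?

Before the shock: 14413 - 5P = 5P - 6237 ⇒ 20650 = 10P ⇒ P = 2065, Q = 4088.
The shock moves the curves to Qd = 16708 - 5P and Qs = 5P - 6237.
New equilibrium: 16708 - 5P = 5P - 6237 ⇒ 22945 = 10P ⇒ P = 2294.5, Q = 5235.5.
Expenditure moves from 2065×4088 = 8441720 to 2294.5×5235.5 = 12012854.75; change = +3571134.75.

+3571134.75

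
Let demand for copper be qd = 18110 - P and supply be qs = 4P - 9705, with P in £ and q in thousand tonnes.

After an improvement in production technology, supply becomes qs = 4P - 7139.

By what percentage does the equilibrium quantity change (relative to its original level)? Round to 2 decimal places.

Solve the original market: 18110 - P = 4P - 9705, hence P = 5563 and q = 12547.
After the shift, demand is qd = 18110 - P and supply is qs = 4P - 7139.
Equate the new curves: 18110 - P = 4P - 7139, giving 25249 = 5P, P = 5049.8, q = 13060.2.
%Δq = (13060.2 − 12547) / 12547 × 100 = +4.09%.

+4.09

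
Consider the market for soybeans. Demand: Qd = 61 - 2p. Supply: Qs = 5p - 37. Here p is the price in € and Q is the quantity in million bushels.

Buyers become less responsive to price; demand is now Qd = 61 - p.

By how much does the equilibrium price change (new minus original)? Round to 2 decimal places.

Before the shock: 61 - 2p = 5p - 37 ⇒ 98 = 7p ⇒ p = 14, Q = 33.
The new curves are Qd = 61 - p (demand) and Qs = 5p - 37 (supply).
New equilibrium: 61 - p = 5p - 37 ⇒ 98 = 6p ⇒ p = 49/3 ≈ 16.3333, Q = 134/3 ≈ 44.6667.
Δp = 16.3333 − 14 = +2.33.

+2.33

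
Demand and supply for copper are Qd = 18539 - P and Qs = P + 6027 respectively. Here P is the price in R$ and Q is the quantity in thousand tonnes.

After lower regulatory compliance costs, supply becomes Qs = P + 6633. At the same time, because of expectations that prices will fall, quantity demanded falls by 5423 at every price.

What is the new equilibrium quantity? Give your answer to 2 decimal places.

9874.50

Before the shock: 18539 - P = P + 6027 ⇒ 12512 = 2P ⇒ P = 6256, Q = 12283.
The new curves are Qd = 13116 - P (demand) and Qs = P + 6633 (supply).
Equate the new curves: 13116 - P = P + 6633, giving 6483 = 2P, P = 3241.5, Q = 9874.5.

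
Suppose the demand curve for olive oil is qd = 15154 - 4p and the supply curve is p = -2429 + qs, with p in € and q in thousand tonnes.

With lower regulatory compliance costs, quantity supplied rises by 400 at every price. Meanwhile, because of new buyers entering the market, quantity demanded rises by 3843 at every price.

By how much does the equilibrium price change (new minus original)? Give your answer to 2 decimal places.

+688.60

Before the shock: 15154 - 4p = p + 2429 ⇒ 12725 = 5p ⇒ p = 2545, q = 4974.
The new curves are qd = 18997 - 4p (demand) and qs = p + 2829 (supply).
Setting them equal: 18997 - 4p = p + 2829 → 16168 = 5p, so p = 3233.6 and q = 6062.6.
Δp = 3233.6 − 2545 = +688.60.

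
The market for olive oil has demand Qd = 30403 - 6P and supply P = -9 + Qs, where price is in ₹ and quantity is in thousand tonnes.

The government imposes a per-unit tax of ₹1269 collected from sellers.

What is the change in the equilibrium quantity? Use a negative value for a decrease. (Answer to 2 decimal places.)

-1087.71

Original equilibrium: 30403 - 6P = P + 9 gives 30394 = 7P, so P = 4342 and Q = 4351.
Since sellers keep the price net of the tax, the effective supply curve becomes Qs = P - 1260.
Setting them equal: 30403 - 6P = P - 1260 → 31663 = 7P, so P = 31663/7 ≈ 4523.2857 and Q = 22843/7 ≈ 3263.2857.
ΔQ = 3263.2857 − 4351 = -1087.71.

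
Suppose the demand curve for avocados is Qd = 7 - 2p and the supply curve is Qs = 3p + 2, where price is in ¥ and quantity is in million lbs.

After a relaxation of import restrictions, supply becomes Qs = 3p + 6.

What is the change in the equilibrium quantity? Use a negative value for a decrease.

Before the shock: 7 - 2p = 3p + 2 ⇒ 5 = 5p ⇒ p = 1, Q = 5.
After the shift, demand is Qd = 7 - 2p and supply is Qs = 3p + 6.
Clearing the new market: 7 - 2p = 3p + 6, so p = 0.2 and Q = 6.6.
ΔQ = 6.6 − 5 = +1.6.

+1.6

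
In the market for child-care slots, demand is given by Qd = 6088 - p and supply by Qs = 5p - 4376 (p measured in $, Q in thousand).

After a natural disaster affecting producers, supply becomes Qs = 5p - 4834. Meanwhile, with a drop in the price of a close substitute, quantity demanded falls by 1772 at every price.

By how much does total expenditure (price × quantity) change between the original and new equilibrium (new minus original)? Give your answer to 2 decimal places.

-3319661.00

Before the shock: 6088 - p = 5p - 4376 ⇒ 10464 = 6p ⇒ p = 1744, Q = 4344.
The shock moves the curves to Qd = 4316 - p and Qs = 5p - 4834.
Equate the new curves: 4316 - p = 5p - 4834, giving 9150 = 6p, p = 1525, Q = 2791.
Expenditure moves from 1744×4344 = 7575936 to 1525×2791 = 4256275; change = -3319661.00.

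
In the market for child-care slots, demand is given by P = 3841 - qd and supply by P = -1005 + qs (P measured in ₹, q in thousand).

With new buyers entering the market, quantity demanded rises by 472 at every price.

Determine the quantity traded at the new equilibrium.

2659

Original equilibrium: 3841 - P = P + 1005 gives 2836 = 2P, so P = 1418 and q = 2423.
After the shift, demand is qd = 4313 - P and supply is qs = P + 1005.
New equilibrium: 4313 - P = P + 1005 ⇒ 3308 = 2P ⇒ P = 1654, q = 2659.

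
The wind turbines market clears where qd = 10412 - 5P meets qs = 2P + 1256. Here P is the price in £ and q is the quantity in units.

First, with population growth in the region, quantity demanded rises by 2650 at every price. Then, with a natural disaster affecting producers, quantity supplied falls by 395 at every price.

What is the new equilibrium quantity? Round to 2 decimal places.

4347.00

Before the shock: 10412 - 5P = 2P + 1256 ⇒ 9156 = 7P ⇒ P = 1308, q = 3872.
After the shift, demand is qd = 13062 - 5P and supply is qs = 2P + 861.
Setting them equal: 13062 - 5P = 2P + 861 → 12201 = 7P, so P = 1743 and q = 4347.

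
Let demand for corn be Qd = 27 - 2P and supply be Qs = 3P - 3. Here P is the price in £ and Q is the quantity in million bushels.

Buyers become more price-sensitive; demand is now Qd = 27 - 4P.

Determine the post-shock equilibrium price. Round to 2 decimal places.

Solve the original market: 27 - 2P = 3P - 3, hence P = 6 and Q = 15.
The new curves are Qd = 27 - 4P (demand) and Qs = 3P - 3 (supply).
New equilibrium: 27 - 4P = 3P - 3 ⇒ 30 = 7P ⇒ P = 30/7 ≈ 4.2857, Q = 69/7 ≈ 9.8571.

4.29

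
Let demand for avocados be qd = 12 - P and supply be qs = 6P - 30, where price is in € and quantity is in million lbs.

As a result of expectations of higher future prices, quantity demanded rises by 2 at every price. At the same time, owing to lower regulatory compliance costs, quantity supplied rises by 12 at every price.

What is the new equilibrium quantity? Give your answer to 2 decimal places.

9.43

Before the shock: 12 - P = 6P - 30 ⇒ 42 = 7P ⇒ P = 6, q = 6.
The shock moves the curves to qd = 14 - P and qs = 6P - 18.
New equilibrium: 14 - P = 6P - 18 ⇒ 32 = 7P ⇒ P = 32/7 ≈ 4.5714, q = 66/7 ≈ 9.4286.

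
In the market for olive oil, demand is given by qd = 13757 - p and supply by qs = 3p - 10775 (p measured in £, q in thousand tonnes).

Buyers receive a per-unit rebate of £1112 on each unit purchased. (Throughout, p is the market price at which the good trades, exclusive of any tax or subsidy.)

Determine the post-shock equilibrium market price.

Before the shock: 13757 - p = 3p - 10775 ⇒ 24532 = 4p ⇒ p = 6133, q = 7624.
Since buyers' out-of-pocket price is the market price minus the rebate, the effective demand curve becomes qd = 14869 - p.
Equate the new curves: 14869 - p = 3p - 10775, giving 25644 = 4p, p = 6411, q = 8458.

6411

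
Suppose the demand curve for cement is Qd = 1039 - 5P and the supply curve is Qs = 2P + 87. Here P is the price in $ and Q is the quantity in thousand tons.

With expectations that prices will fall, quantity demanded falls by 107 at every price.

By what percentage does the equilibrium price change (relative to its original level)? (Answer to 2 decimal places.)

Before the shock: 1039 - 5P = 2P + 87 ⇒ 952 = 7P ⇒ P = 136, Q = 359.
The new curves are Qd = 932 - 5P (demand) and Qs = 2P + 87 (supply).
Equate the new curves: 932 - 5P = 2P + 87, giving 845 = 7P, P = 845/7 ≈ 120.7143, Q = 2299/7 ≈ 328.4286.
%ΔP = (120.7143 − 136) / 136 × 100 = -11.24%.

-11.24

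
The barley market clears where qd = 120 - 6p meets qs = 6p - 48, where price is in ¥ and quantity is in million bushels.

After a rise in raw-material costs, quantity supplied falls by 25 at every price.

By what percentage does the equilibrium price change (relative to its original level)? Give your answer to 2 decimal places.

+14.88

Before the shock: 120 - 6p = 6p - 48 ⇒ 168 = 12p ⇒ p = 14, q = 36.
After the shift, demand is qd = 120 - 6p and supply is qs = 6p - 73.
Equate the new curves: 120 - 6p = 6p - 73, giving 193 = 12p, p = 193/12 ≈ 16.0833, q = 23.5.
%Δp = (16.0833 − 14) / 14 × 100 = +14.88%.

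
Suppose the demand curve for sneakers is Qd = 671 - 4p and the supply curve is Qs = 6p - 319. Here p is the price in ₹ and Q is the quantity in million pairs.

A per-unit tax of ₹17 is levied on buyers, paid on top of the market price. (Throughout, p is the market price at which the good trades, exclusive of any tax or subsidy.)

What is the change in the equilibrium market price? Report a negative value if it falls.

-6.8

Solve the original market: 671 - 4p = 6p - 319, hence p = 99 and Q = 275.
Since buyers pay the price plus the tax, the effective demand curve becomes Qd = 603 - 4p.
Clearing the new market: 603 - 4p = 6p - 319, so p = 92.2 and Q = 234.2.
Δp = 92.2 − 99 = -6.8.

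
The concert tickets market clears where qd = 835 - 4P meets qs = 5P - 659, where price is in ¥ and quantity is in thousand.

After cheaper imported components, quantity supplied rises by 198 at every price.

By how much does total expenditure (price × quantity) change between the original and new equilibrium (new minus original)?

+8910

Solve the original market: 835 - 4P = 5P - 659, hence P = 166 and q = 171.
After the shift, demand is qd = 835 - 4P and supply is qs = 5P - 461.
New equilibrium: 835 - 4P = 5P - 461 ⇒ 1296 = 9P ⇒ P = 144, q = 259.
Expenditure moves from 166×171 = 28386 to 144×259 = 37296; change = +8910.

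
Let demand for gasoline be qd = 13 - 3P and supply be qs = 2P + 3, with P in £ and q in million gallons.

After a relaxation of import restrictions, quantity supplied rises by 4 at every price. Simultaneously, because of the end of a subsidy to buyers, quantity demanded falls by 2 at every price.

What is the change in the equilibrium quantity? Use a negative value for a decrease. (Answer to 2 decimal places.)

+1.60

Original equilibrium: 13 - 3P = 2P + 3 gives 10 = 5P, so P = 2 and q = 7.
With the change applied: demand qd = 11 - 3P, supply qs = 2P + 7.
Equate the new curves: 11 - 3P = 2P + 7, giving 4 = 5P, P = 0.8, q = 8.6.
Δq = 8.6 − 7 = +1.60.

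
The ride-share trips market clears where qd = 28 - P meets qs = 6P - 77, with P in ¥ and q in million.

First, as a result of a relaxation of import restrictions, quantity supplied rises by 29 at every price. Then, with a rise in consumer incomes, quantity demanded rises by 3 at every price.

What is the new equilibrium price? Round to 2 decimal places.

11.29

Original equilibrium: 28 - P = 6P - 77 gives 105 = 7P, so P = 15 and q = 13.
The shock moves the curves to qd = 31 - P and qs = 6P - 48.
New equilibrium: 31 - P = 6P - 48 ⇒ 79 = 7P ⇒ P = 79/7 ≈ 11.2857, q = 138/7 ≈ 19.7143.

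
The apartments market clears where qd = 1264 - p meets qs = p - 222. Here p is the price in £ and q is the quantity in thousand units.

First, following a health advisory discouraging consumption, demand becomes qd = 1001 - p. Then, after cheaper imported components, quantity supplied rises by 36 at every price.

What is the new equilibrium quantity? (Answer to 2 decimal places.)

407.50

Original equilibrium: 1264 - p = p - 222 gives 1486 = 2p, so p = 743 and q = 521.
After the shift, demand is qd = 1001 - p and supply is qs = p - 186.
Equate the new curves: 1001 - p = p - 186, giving 1187 = 2p, p = 593.5, q = 407.5.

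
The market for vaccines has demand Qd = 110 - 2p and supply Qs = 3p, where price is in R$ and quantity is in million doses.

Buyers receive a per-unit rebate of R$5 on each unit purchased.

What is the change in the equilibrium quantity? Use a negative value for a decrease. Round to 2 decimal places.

Initially, 110 - 2p = 3p, so 110 = 5p and p = 22, Q = 66.
Since buyers' out-of-pocket price is the market price minus the rebate, the effective demand curve becomes Qd = 120 - 2p.
Setting them equal: 120 - 2p = 3p → 120 = 5p, so p = 24 and Q = 72.
ΔQ = 72 − 66 = +6.00.

+6.00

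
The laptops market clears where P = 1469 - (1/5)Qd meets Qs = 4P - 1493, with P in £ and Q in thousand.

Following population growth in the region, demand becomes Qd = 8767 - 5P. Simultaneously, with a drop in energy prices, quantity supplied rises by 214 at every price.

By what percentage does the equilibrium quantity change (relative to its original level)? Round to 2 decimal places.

Initially, 7345 - 5P = 4P - 1493, so 8838 = 9P and P = 982, Q = 2435.
After the shift, demand is Qd = 8767 - 5P and supply is Qs = 4P - 1279.
Equate the new curves: 8767 - 5P = 4P - 1279, giving 10046 = 9P, P = 10046/9 ≈ 1116.2222, Q = 28673/9 ≈ 3185.8889.
%ΔQ = (3185.8889 − 2435) / 2435 × 100 = +30.84%.

+30.84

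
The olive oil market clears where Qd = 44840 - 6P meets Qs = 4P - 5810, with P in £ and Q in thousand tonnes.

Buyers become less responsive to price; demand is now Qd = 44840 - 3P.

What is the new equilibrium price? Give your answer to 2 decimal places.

Solve the original market: 44840 - 6P = 4P - 5810, hence P = 5065 and Q = 14450.
The shock moves the curves to Qd = 44840 - 3P and Qs = 4P - 5810.
Clearing the new market: 44840 - 3P = 4P - 5810, so P = 50650/7 ≈ 7235.7143 and Q = 161930/7 ≈ 23132.8571.

7235.71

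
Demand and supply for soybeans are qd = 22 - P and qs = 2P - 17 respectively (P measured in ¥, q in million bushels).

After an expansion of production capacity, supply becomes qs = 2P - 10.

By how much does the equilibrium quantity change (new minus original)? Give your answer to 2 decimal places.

Initially, 22 - P = 2P - 17, so 39 = 3P and P = 13, q = 9.
The shock moves the curves to qd = 22 - P and qs = 2P - 10.
New equilibrium: 22 - P = 2P - 10 ⇒ 32 = 3P ⇒ P = 32/3 ≈ 10.6667, q = 34/3 ≈ 11.3333.
Δq = 11.3333 − 9 = +2.33.

+2.33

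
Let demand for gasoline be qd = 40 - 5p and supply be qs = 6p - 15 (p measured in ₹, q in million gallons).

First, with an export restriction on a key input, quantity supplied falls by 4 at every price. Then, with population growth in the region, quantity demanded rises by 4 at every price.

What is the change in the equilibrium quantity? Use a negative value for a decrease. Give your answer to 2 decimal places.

+0.36

Solve the original market: 40 - 5p = 6p - 15, hence p = 5 and q = 15.
With the change applied: demand qd = 44 - 5p, supply qs = 6p - 19.
New equilibrium: 44 - 5p = 6p - 19 ⇒ 63 = 11p ⇒ p = 63/11 ≈ 5.7273, q = 169/11 ≈ 15.3636.
Δq = 15.3636 − 15 = +0.36.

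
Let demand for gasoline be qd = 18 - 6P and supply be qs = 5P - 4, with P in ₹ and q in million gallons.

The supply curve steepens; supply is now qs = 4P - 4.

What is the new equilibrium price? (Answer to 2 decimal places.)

Original equilibrium: 18 - 6P = 5P - 4 gives 22 = 11P, so P = 2 and q = 6.
The new curves are qd = 18 - 6P (demand) and qs = 4P - 4 (supply).
Equate the new curves: 18 - 6P = 4P - 4, giving 22 = 10P, P = 2.2, q = 4.8.

2.20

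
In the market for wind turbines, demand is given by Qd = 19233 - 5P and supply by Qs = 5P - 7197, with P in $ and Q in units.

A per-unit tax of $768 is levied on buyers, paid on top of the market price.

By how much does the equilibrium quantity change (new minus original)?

-1920

Before the shock: 19233 - 5P = 5P - 7197 ⇒ 26430 = 10P ⇒ P = 2643, Q = 6018.
Since buyers pay the price plus the tax, the effective demand curve becomes Qd = 15393 - 5P.
Setting them equal: 15393 - 5P = 5P - 7197 → 22590 = 10P, so P = 2259 and Q = 4098.
ΔQ = 4098 − 6018 = -1920.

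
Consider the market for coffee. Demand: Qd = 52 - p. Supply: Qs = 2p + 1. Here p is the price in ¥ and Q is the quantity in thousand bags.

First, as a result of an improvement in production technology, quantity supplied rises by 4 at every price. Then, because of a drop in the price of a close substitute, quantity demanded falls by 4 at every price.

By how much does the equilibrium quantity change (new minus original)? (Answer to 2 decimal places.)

Solve the original market: 52 - p = 2p + 1, hence p = 17 and Q = 35.
With the change applied: demand Qd = 48 - p, supply Qs = 2p + 5.
Clearing the new market: 48 - p = 2p + 5, so p = 43/3 ≈ 14.3333 and Q = 101/3 ≈ 33.6667.
ΔQ = 33.6667 − 35 = -1.33.

-1.33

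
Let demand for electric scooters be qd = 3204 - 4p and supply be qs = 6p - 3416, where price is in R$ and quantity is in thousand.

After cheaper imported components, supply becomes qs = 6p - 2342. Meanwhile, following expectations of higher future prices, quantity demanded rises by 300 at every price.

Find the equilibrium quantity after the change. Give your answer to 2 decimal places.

1165.60

Original equilibrium: 3204 - 4p = 6p - 3416 gives 6620 = 10p, so p = 662 and q = 556.
After the shift, demand is qd = 3504 - 4p and supply is qs = 6p - 2342.
New equilibrium: 3504 - 4p = 6p - 2342 ⇒ 5846 = 10p ⇒ p = 584.6, q = 1165.6.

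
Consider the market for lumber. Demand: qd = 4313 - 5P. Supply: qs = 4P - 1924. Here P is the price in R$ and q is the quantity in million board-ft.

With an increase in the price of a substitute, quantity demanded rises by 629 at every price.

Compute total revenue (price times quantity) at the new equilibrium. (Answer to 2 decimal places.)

Original equilibrium: 4313 - 5P = 4P - 1924 gives 6237 = 9P, so P = 693 and q = 848.
The new curves are qd = 4942 - 5P (demand) and qs = 4P - 1924 (supply).
Equate the new curves: 4942 - 5P = 4P - 1924, giving 6866 = 9P, P = 6866/9 ≈ 762.8889, q = 10148/9 ≈ 1127.5556.
New expenditure = 762.8889 × 1127.5556 = 860199.60.

860199.60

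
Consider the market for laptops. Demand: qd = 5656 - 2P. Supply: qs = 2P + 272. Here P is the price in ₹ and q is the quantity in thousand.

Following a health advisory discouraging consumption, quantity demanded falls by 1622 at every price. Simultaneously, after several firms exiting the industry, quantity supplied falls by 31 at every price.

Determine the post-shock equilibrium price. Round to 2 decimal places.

948.25

Original equilibrium: 5656 - 2P = 2P + 272 gives 5384 = 4P, so P = 1346 and q = 2964.
The shock moves the curves to qd = 4034 - 2P and qs = 2P + 241.
New equilibrium: 4034 - 2P = 2P + 241 ⇒ 3793 = 4P ⇒ P = 948.25, q = 2137.5.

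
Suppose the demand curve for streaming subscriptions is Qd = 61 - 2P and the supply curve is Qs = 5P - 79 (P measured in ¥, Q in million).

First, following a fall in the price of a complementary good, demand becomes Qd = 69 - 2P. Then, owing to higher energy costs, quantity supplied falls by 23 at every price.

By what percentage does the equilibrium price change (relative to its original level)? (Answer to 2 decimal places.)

+22.14

Original equilibrium: 61 - 2P = 5P - 79 gives 140 = 7P, so P = 20 and Q = 21.
After the shift, demand is Qd = 69 - 2P and supply is Qs = 5P - 102.
Setting them equal: 69 - 2P = 5P - 102 → 171 = 7P, so P = 171/7 ≈ 24.4286 and Q = 141/7 ≈ 20.1429.
%ΔP = (24.4286 − 20) / 20 × 100 = +22.14%.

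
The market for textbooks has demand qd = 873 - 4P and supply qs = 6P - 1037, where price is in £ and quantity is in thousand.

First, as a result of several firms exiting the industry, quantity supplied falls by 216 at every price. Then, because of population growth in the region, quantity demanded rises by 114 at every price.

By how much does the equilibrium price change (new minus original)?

+33

Solve the original market: 873 - 4P = 6P - 1037, hence P = 191 and q = 109.
After the shift, demand is qd = 987 - 4P and supply is qs = 6P - 1253.
Setting them equal: 987 - 4P = 6P - 1253 → 2240 = 10P, so P = 224 and q = 91.
ΔP = 224 − 191 = +33.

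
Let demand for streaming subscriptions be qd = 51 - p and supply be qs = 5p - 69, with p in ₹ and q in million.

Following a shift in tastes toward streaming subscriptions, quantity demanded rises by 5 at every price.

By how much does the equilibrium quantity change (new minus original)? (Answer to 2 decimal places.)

Solve the original market: 51 - p = 5p - 69, hence p = 20 and q = 31.
The shock moves the curves to qd = 56 - p and qs = 5p - 69.
Setting them equal: 56 - p = 5p - 69 → 125 = 6p, so p = 125/6 ≈ 20.8333 and q = 211/6 ≈ 35.1667.
Δq = 35.1667 − 31 = +4.17.

+4.17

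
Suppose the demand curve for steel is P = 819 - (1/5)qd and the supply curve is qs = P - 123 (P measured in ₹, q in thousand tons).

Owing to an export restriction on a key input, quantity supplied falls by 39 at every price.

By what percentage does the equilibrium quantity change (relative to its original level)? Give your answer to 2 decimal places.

-5.60

Before the shock: 4095 - 5P = P - 123 ⇒ 4218 = 6P ⇒ P = 703, q = 580.
The shock moves the curves to qd = 4095 - 5P and qs = P - 162.
Equate the new curves: 4095 - 5P = P - 162, giving 4257 = 6P, P = 709.5, q = 547.5.
%Δq = (547.5 − 580) / 580 × 100 = -5.60%.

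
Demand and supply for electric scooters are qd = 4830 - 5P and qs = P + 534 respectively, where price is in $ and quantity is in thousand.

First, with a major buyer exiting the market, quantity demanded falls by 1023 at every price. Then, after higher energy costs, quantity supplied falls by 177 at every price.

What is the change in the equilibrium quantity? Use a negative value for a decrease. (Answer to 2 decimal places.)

Original equilibrium: 4830 - 5P = P + 534 gives 4296 = 6P, so P = 716 and q = 1250.
The shock moves the curves to qd = 3807 - 5P and qs = P + 357.
Equate the new curves: 3807 - 5P = P + 357, giving 3450 = 6P, P = 575, q = 932.
Δq = 932 − 1250 = -318.00.

-318.00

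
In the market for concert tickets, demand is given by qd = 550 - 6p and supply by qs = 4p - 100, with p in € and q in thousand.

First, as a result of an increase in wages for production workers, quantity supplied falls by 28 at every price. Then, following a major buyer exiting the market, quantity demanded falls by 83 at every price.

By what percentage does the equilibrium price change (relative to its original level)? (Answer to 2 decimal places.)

-8.46

Initially, 550 - 6p = 4p - 100, so 650 = 10p and p = 65, q = 160.
The new curves are qd = 467 - 6p (demand) and qs = 4p - 128 (supply).
Equate the new curves: 467 - 6p = 4p - 128, giving 595 = 10p, p = 59.5, q = 110.
%Δp = (59.5 − 65) / 65 × 100 = -8.46%.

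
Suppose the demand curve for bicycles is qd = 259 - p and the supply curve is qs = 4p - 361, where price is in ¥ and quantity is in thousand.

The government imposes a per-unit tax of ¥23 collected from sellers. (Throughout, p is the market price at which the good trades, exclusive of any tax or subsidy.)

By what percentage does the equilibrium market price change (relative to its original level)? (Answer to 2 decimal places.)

+14.84

Before the shock: 259 - p = 4p - 361 ⇒ 620 = 5p ⇒ p = 124, q = 135.
Since sellers keep the price net of the tax, the effective supply curve becomes qs = 4p - 453.
New equilibrium: 259 - p = 4p - 453 ⇒ 712 = 5p ⇒ p = 142.4, q = 116.6.
%Δp = (142.4 − 124) / 124 × 100 = +14.84%.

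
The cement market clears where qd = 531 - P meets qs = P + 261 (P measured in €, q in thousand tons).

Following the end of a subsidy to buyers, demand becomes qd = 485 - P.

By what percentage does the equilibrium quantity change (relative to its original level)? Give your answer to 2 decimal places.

-5.81

Original equilibrium: 531 - P = P + 261 gives 270 = 2P, so P = 135 and q = 396.
With the change applied: demand qd = 485 - P, supply qs = P + 261.
New equilibrium: 485 - P = P + 261 ⇒ 224 = 2P ⇒ P = 112, q = 373.
%Δq = (373 − 396) / 396 × 100 = -5.81%.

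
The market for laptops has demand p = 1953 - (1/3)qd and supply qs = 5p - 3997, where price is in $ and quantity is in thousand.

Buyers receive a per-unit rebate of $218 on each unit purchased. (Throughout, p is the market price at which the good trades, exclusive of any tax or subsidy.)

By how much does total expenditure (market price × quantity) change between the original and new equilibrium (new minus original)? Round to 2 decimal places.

Original equilibrium: 5859 - 3p = 5p - 3997 gives 9856 = 8p, so p = 1232 and q = 2163.
Since buyers' out-of-pocket price is the market price minus the rebate, the effective demand curve becomes qd = 6513 - 3p.
New equilibrium: 6513 - 3p = 5p - 3997 ⇒ 10510 = 8p ⇒ p = 1313.75, q = 2571.75.
Expenditure moves from 1232×2163 = 2664816 to 1313.75×2571.75 = 3378636.5625; change = +713820.56.

+713820.56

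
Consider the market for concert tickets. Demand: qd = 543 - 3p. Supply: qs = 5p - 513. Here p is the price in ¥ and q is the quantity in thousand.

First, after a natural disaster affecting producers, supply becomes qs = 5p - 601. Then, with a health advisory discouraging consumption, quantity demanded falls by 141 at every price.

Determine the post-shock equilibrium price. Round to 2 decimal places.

Solve the original market: 543 - 3p = 5p - 513, hence p = 132 and q = 147.
The new curves are qd = 402 - 3p (demand) and qs = 5p - 601 (supply).
New equilibrium: 402 - 3p = 5p - 601 ⇒ 1003 = 8p ⇒ p = 125.375, q = 25.875.

125.38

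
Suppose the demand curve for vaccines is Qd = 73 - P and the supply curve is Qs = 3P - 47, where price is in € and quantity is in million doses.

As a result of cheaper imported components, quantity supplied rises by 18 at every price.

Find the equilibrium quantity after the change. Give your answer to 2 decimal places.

Initially, 73 - P = 3P - 47, so 120 = 4P and P = 30, Q = 43.
After the shift, demand is Qd = 73 - P and supply is Qs = 3P - 29.
Clearing the new market: 73 - P = 3P - 29, so P = 25.5 and Q = 47.5.

47.50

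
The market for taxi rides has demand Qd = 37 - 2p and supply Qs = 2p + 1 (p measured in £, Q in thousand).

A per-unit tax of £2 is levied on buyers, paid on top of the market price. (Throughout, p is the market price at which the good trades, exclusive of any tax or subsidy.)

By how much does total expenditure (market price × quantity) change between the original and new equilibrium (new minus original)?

Initially, 37 - 2p = 2p + 1, so 36 = 4p and p = 9, Q = 19.
Since buyers pay the price plus the tax, the effective demand curve becomes Qd = 33 - 2p.
Equate the new curves: 33 - 2p = 2p + 1, giving 32 = 4p, p = 8, Q = 17.
Expenditure moves from 9×19 = 171 to 8×17 = 136; change = -35.

-35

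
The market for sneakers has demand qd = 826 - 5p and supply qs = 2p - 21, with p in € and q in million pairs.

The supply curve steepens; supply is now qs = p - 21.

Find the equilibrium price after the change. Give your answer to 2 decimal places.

Solve the original market: 826 - 5p = 2p - 21, hence p = 121 and q = 221.
The shock moves the curves to qd = 826 - 5p and qs = p - 21.
Clearing the new market: 826 - 5p = p - 21, so p = 847/6 ≈ 141.1667 and q = 721/6 ≈ 120.1667.

141.17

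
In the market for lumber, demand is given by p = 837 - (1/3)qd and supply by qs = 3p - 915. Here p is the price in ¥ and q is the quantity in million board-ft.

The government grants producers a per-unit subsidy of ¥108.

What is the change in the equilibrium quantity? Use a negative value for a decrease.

+162

Initially, 2511 - 3p = 3p - 915, so 3426 = 6p and p = 571, q = 798.
Since sellers receive the price plus the subsidy, the effective supply curve becomes qs = 3p - 591.
Equate the new curves: 2511 - 3p = 3p - 591, giving 3102 = 6p, p = 517, q = 960.
Δq = 960 − 798 = +162.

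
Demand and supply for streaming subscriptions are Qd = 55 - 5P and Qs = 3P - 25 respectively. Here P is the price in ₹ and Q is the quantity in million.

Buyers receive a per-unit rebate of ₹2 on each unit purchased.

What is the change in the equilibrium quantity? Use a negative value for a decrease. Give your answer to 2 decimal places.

Initially, 55 - 5P = 3P - 25, so 80 = 8P and P = 10, Q = 5.
Since buyers' out-of-pocket price is the market price minus the rebate, the effective demand curve becomes Qd = 65 - 5P.
New equilibrium: 65 - 5P = 3P - 25 ⇒ 90 = 8P ⇒ P = 11.25, Q = 8.75.
ΔQ = 8.75 − 5 = +3.75.

+3.75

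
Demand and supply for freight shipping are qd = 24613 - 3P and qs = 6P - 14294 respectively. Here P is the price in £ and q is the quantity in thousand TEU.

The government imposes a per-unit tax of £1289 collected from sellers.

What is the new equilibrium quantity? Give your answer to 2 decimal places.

Initially, 24613 - 3P = 6P - 14294, so 38907 = 9P and P = 4323, q = 11644.
Since sellers keep the price net of the tax, the effective supply curve becomes qs = 6P - 22028.
Clearing the new market: 24613 - 3P = 6P - 22028, so P = 15547/3 ≈ 5182.3333 and q = 9066.

9066.00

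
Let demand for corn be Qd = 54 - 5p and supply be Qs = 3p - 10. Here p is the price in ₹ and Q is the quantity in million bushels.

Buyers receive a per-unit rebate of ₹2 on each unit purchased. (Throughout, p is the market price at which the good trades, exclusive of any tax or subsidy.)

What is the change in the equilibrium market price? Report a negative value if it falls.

+1.25

Initially, 54 - 5p = 3p - 10, so 64 = 8p and p = 8, Q = 14.
Since buyers' out-of-pocket price is the market price minus the rebate, the effective demand curve becomes Qd = 64 - 5p.
Setting them equal: 64 - 5p = 3p - 10 → 74 = 8p, so p = 9.25 and Q = 17.75.
Δp = 9.25 − 8 = +1.25.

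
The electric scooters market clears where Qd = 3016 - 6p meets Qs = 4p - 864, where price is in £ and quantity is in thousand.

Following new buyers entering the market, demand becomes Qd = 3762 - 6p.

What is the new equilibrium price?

462.6

Before the shock: 3016 - 6p = 4p - 864 ⇒ 3880 = 10p ⇒ p = 388, Q = 688.
With the change applied: demand Qd = 3762 - 6p, supply Qs = 4p - 864.
New equilibrium: 3762 - 6p = 4p - 864 ⇒ 4626 = 10p ⇒ p = 462.6, Q = 986.4.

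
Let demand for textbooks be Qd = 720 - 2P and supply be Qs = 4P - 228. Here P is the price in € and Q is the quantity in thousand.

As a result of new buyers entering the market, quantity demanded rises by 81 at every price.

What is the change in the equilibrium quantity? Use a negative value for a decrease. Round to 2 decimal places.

Initially, 720 - 2P = 4P - 228, so 948 = 6P and P = 158, Q = 404.
The new curves are Qd = 801 - 2P (demand) and Qs = 4P - 228 (supply).
New equilibrium: 801 - 2P = 4P - 228 ⇒ 1029 = 6P ⇒ P = 171.5, Q = 458.
ΔQ = 458 − 404 = +54.00.

+54.00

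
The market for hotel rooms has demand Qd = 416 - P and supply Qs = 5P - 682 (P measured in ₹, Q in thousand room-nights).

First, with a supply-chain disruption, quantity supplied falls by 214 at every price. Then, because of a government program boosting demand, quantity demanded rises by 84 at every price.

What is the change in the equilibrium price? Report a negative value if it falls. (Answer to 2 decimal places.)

+49.67

Initially, 416 - P = 5P - 682, so 1098 = 6P and P = 183, Q = 233.
The shock moves the curves to Qd = 500 - P and Qs = 5P - 896.
New equilibrium: 500 - P = 5P - 896 ⇒ 1396 = 6P ⇒ P = 698/3 ≈ 232.6667, Q = 802/3 ≈ 267.3333.
ΔP = 232.6667 − 183 = +49.67.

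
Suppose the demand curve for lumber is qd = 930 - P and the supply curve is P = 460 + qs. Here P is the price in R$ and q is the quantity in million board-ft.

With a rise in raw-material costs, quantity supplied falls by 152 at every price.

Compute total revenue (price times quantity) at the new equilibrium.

122589

Original equilibrium: 930 - P = P - 460 gives 1390 = 2P, so P = 695 and q = 235.
After the shift, demand is qd = 930 - P and supply is qs = P - 612.
Clearing the new market: 930 - P = P - 612, so P = 771 and q = 159.
New expenditure = 771 × 159 = 122589.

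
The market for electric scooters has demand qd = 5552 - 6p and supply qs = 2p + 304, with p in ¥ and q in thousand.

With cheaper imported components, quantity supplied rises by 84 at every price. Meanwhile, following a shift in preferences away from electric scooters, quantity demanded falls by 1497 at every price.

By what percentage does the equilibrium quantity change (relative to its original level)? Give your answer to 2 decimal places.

-19.26

Initially, 5552 - 6p = 2p + 304, so 5248 = 8p and p = 656, q = 1616.
The new curves are qd = 4055 - 6p (demand) and qs = 2p + 388 (supply).
Setting them equal: 4055 - 6p = 2p + 388 → 3667 = 8p, so p = 458.375 and q = 1304.75.
%Δq = (1304.75 − 1616) / 1616 × 100 = -19.26%.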